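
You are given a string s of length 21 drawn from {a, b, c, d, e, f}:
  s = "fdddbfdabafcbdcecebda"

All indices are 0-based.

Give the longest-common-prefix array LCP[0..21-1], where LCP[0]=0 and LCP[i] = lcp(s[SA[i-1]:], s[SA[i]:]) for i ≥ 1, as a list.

sorted suffixes:
  #0 SA[0]=20  'a'
  #1 SA[1]=7  'abafcbdcecebda'
  #2 SA[2]=9  'afcbdcecebda'
  #3 SA[3]=8  'bafcbdcecebda'
  #4 SA[4]=18  'bda'
  #5 SA[5]=12  'bdcecebda'
  #6 SA[6]=4  'bfdabafcbdcecebda'
  #7 SA[7]=11  'cbdcecebda'
  #8 SA[8]=16  'cebda'
  #9 SA[9]=14  'cecebda'
  #10 SA[10]=19  'da'
  #11 SA[11]=6  'dabafcbdcecebda'
  #12 SA[12]=3  'dbfdabafcbdcecebda'
  #13 SA[13]=13  'dcecebda'
  #14 SA[14]=2  'ddbfdabafcbdcecebda'
  #15 SA[15]=1  'dddbfdabafcbdcecebda'
  #16 SA[16]=17  'ebda'
  #17 SA[17]=15  'ecebda'
  #18 SA[18]=10  'fcbdcecebda'
  #19 SA[19]=5  'fdabafcbdcecebda'
  #20 SA[20]=0  'fdddbfdabafcbdcecebda'

SA = [20, 7, 9, 8, 18, 12, 4, 11, 16, 14, 19, 6, 3, 13, 2, 1, 17, 15, 10, 5, 0]
rank  pair      lcp
   1  s[20:],s[7:]  1  'a'
   2  s[7:],s[9:]  1  'a'
   3  s[9:],s[8:]  0  ''
   4  s[8:],s[18:]  1  'b'
   5  s[18:],s[12:]  2  'bd'
   6  s[12:],s[4:]  1  'b'
   7  s[4:],s[11:]  0  ''
   8  s[11:],s[16:]  1  'c'
   9  s[16:],s[14:]  2  'ce'
  10  s[14:],s[19:]  0  ''
  11  s[19:],s[6:]  2  'da'
  12  s[6:],s[3:]  1  'd'
  13  s[3:],s[13:]  1  'd'
  14  s[13:],s[2:]  1  'd'
  15  s[2:],s[1:]  2  'dd'
  16  s[1:],s[17:]  0  ''
  17  s[17:],s[15:]  1  'e'
  18  s[15:],s[10:]  0  ''
  19  s[10:],s[5:]  1  'f'
  20  s[5:],s[0:]  2  'fd'

[0, 1, 1, 0, 1, 2, 1, 0, 1, 2, 0, 2, 1, 1, 1, 2, 0, 1, 0, 1, 2]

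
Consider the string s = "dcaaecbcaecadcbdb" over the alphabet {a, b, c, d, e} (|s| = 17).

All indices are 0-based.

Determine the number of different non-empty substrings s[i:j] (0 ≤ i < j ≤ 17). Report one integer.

134

rank→(start, suffix):
  0 → (2, 'aaecbcaecadcbdb')
  1 → (11, 'adcbdb')
  2 → (8, 'aecadcbdb')
  3 → (3, 'aecbcaecadcbdb')
  4 → (16, 'b')
  5 → (6, 'bcaecadcbdb')
  6 → (14, 'bdb')
  7 → (1, 'caaecbcaecadcbdb')
  8 → (10, 'cadcbdb')
  9 → (7, 'caecadcbdb')
  10 → (5, 'cbcaecadcbdb')
  11 → (13, 'cbdb')
  12 → (15, 'db')
  13 → (0, 'dcaaecbcaecadcbdb')
  14 → (12, 'dcbdb')
  15 → (9, 'ecadcbdb')
  16 → (4, 'ecbcaecadcbdb')

SA = [2, 11, 8, 3, 16, 6, 14, 1, 10, 7, 5, 13, 15, 0, 12, 9, 4]
i: (SA[i-1],SA[i]) lcp shared
  1: (2,11) 1 'a'
  2: (11,8) 1 'a'
  3: (8,3) 3 'aec'
  4: (3,16) 0 ''
  5: (16,6) 1 'b'
  6: (6,14) 1 'b'
  7: (14,1) 0 ''
  8: (1,10) 2 'ca'
  9: (10,7) 2 'ca'
  10: (7,5) 1 'c'
  11: (5,13) 2 'cb'
  12: (13,15) 0 ''
  13: (15,0) 1 'd'
  14: (0,12) 2 'dc'
  15: (12,9) 0 ''
  16: (9,4) 2 'ec'

n(n+1)/2 = 17·18/2 = 153
Σ LCP = 0 + 1 + 1 + 3 + 0 + 1 + 1 + 0 + 2 + 2 + 1 + 2 + 0 + 1 + 2 + 0 + 2 = 19
distinct = 153 − 19 = 134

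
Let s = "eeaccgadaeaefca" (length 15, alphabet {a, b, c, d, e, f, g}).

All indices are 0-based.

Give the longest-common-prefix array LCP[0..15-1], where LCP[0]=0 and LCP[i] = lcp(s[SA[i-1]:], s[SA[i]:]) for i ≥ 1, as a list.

[0, 1, 1, 1, 2, 0, 1, 1, 0, 0, 2, 1, 1, 0, 0]

rank→(start, suffix):
  0 → (14, 'a')
  1 → (2, 'accgadaeaefca')
  2 → (6, 'adaeaefca')
  3 → (8, 'aeaefca')
  4 → (10, 'aefca')
  5 → (13, 'ca')
  6 → (3, 'ccgadaeaefca')
  7 → (4, 'cgadaeaefca')
  8 → (7, 'daeaefca')
  9 → (1, 'eaccgadaeaefca')
  10 → (9, 'eaefca')
  11 → (0, 'eeaccgadaeaefca')
  12 → (11, 'efca')
  13 → (12, 'fca')
  14 → (5, 'gadaeaefca')

SA = [14, 2, 6, 8, 10, 13, 3, 4, 7, 1, 9, 0, 11, 12, 5]
rank  pair      lcp
   1  s[14:],s[2:]  1  'a'
   2  s[2:],s[6:]  1  'a'
   3  s[6:],s[8:]  1  'a'
   4  s[8:],s[10:]  2  'ae'
   5  s[10:],s[13:]  0  ''
   6  s[13:],s[3:]  1  'c'
   7  s[3:],s[4:]  1  'c'
   8  s[4:],s[7:]  0  ''
   9  s[7:],s[1:]  0  ''
  10  s[1:],s[9:]  2  'ea'
  11  s[9:],s[0:]  1  'e'
  12  s[0:],s[11:]  1  'e'
  13  s[11:],s[12:]  0  ''
  14  s[12:],s[5:]  0  ''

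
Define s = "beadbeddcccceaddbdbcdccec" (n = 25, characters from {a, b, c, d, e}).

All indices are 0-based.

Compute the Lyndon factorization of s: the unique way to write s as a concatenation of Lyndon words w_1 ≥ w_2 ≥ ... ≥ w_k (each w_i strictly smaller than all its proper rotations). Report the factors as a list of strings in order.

["be", "adbeddcccceaddbdbcdccec"]

emit factor 1: 'be' (i=0, period=2)
emit factor 2: 'adbeddcccceaddbdbcdccec' (i=2, period=23)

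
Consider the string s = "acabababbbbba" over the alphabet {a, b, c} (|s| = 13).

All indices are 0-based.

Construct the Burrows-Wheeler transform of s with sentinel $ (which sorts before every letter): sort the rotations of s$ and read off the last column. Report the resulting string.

abcbb$baabbbaa

rank  rotation        last
    0  $acabababbbbba  a
    1  a$acabababbbbb  b
    2  abababbbbba$ac  c
    3  ababbbbba$acab  b
    4  abbbbba$acabab  b
    5  acabababbbbba$  $
    6  ba$acabababbbb  b
    7  bababbbbba$aca  a
    8  babbbbba$acaba  a
    9  bba$acabababbb  b
   10  bbba$acabababb  b
   11  bbbba$acababab  b
   12  bbbbba$acababa  a
   13  cabababbbbba$a  a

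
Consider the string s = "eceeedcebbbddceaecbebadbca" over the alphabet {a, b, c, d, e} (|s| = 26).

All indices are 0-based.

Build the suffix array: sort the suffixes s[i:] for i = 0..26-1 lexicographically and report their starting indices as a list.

sorted suffixes:
  #0 SA[0]=25  'a'
  #1 SA[1]=21  'adbca'
  #2 SA[2]=15  'aecbebadbca'
  #3 SA[3]=20  'badbca'
  #4 SA[4]=8  'bbbddceaecbebadbca'
  #5 SA[5]=9  'bbddceaecbebadbca'
  #6 SA[6]=23  'bca'
  #7 SA[7]=10  'bddceaecbebadbca'
  #8 SA[8]=18  'bebadbca'
  #9 SA[9]=24  'ca'
  #10 SA[10]=17  'cbebadbca'
  #11 SA[11]=13  'ceaecbebadbca'
  #12 SA[12]=6  'cebbbddceaecbebadbca'
  #13 SA[13]=1  'ceeedcebbbddceaecbebadbca'
  #14 SA[14]=22  'dbca'
  #15 SA[15]=12  'dceaecbebadbca'
  #16 SA[16]=5  'dcebbbddceaecbebadbca'
  #17 SA[17]=11  'ddceaecbebadbca'
  #18 SA[18]=14  'eaecbebadbca'
  #19 SA[19]=19  'ebadbca'
  #20 SA[20]=7  'ebbbddceaecbebadbca'
  #21 SA[21]=16  'ecbebadbca'
  #22 SA[22]=0  'eceeedcebbbddceaecbebadbca'
  #23 SA[23]=4  'edcebbbddceaecbebadbca'
  #24 SA[24]=3  'eedcebbbddceaecbebadbca'
  #25 SA[25]=2  'eeedcebbbddceaecbebadbca'

[25, 21, 15, 20, 8, 9, 23, 10, 18, 24, 17, 13, 6, 1, 22, 12, 5, 11, 14, 19, 7, 16, 0, 4, 3, 2]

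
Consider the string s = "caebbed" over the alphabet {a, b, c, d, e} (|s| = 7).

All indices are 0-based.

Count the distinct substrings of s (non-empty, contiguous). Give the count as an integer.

26

sorted suffixes:
  #0 SA[0]=1  'aebbed'
  #1 SA[1]=3  'bbed'
  #2 SA[2]=4  'bed'
  #3 SA[3]=0  'caebbed'
  #4 SA[4]=6  'd'
  #5 SA[5]=2  'ebbed'
  #6 SA[6]=5  'ed'

SA = [1, 3, 4, 0, 6, 2, 5]
i: (SA[i-1],SA[i]) lcp shared
  1: (1,3) 0 ''
  2: (3,4) 1 'b'
  3: (4,0) 0 ''
  4: (0,6) 0 ''
  5: (6,2) 0 ''
  6: (2,5) 1 'e'

n(n+1)/2 = 7·8/2 = 28
Σ LCP = 0 + 0 + 1 + 0 + 0 + 0 + 1 = 2
distinct = 28 − 2 = 26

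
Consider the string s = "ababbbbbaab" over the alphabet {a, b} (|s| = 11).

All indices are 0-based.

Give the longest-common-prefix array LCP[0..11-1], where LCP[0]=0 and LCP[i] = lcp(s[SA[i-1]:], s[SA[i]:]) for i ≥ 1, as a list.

sorted suffixes:
  #0 SA[0]=8  'aab'
  #1 SA[1]=9  'ab'
  #2 SA[2]=0  'ababbbbbaab'
  #3 SA[3]=2  'abbbbbaab'
  #4 SA[4]=10  'b'
  #5 SA[5]=7  'baab'
  #6 SA[6]=1  'babbbbbaab'
  #7 SA[7]=6  'bbaab'
  #8 SA[8]=5  'bbbaab'
  #9 SA[9]=4  'bbbbaab'
  #10 SA[10]=3  'bbbbbaab'

SA = [8, 9, 0, 2, 10, 7, 1, 6, 5, 4, 3]
i: (SA[i-1],SA[i]) lcp shared
  1: (8,9) 1 'a'
  2: (9,0) 2 'ab'
  3: (0,2) 2 'ab'
  4: (2,10) 0 ''
  5: (10,7) 1 'b'
  6: (7,1) 2 'ba'
  7: (1,6) 1 'b'
  8: (6,5) 2 'bb'
  9: (5,4) 3 'bbb'
  10: (4,3) 4 'bbbb'

[0, 1, 2, 2, 0, 1, 2, 1, 2, 3, 4]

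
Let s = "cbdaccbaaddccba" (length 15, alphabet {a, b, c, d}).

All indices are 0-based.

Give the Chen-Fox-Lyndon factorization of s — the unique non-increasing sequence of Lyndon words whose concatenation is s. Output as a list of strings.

["c", "bd", "accb", "aaddccb", "a"]

emit factor 1: 'c' (i=0, period=1)
emit factor 2: 'bd' (i=1, period=2)
emit factor 3: 'accb' (i=3, period=4)
emit factor 4: 'aaddccb' (i=7, period=7)
emit factor 5: 'a' (i=14, period=1)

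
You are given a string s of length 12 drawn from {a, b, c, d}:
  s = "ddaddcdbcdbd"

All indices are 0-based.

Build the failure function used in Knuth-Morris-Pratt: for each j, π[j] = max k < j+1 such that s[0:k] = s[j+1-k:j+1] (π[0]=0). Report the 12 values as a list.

π[0] = 0
j=1 s[j]='d': π[1]=1 (border 'd')
j=2 s[j]='a': k: 1→0; π[2]=0 (border '')
j=3 s[j]='d': π[3]=1 (border 'd')
j=4 s[j]='d': π[4]=2 (border 'dd')
j=5 s[j]='c': k: 2→1→0; π[5]=0 (border '')
j=6 s[j]='d': π[6]=1 (border 'd')
j=7 s[j]='b': k: 1→0; π[7]=0 (border '')
j=8 s[j]='c': π[8]=0 (border '')
j=9 s[j]='d': π[9]=1 (border 'd')
j=10 s[j]='b': k: 1→0; π[10]=0 (border '')
j=11 s[j]='d': π[11]=1 (border 'd')

[0, 1, 0, 1, 2, 0, 1, 0, 0, 1, 0, 1]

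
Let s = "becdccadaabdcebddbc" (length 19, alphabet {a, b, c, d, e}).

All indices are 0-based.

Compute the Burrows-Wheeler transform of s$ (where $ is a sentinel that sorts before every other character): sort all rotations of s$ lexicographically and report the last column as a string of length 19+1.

cdacdae$bcdedadcbbcb

rank  rotation              last
    0  $becdccadaabdcebddbc  c
    1  aabdcebddbc$becdccad  d
    2  abdcebddbc$becdccada  a
    3  adaabdcebddbc$becdcc  c
    4  bc$becdccadaabdcebdd  d
    5  bdcebddbc$becdccadaa  a
    6  bddbc$becdccadaabdce  e
    7  becdccadaabdcebddbc$  $
    8  c$becdccadaabdcebddb  b
    9  cadaabdcebddbc$becdc  c
   10  ccadaabdcebddbc$becd  d
   11  cdccadaabdcebddbc$be  e
   12  cebddbc$becdccadaabd  d
   13  daabdcebddbc$becdcca  a
   14  dbc$becdccadaabdcebd  d
   15  dccadaabdcebddbc$bec  c
   16  dcebddbc$becdccadaab  b
   17  ddbc$becdccadaabdceb  b
   18  ebddbc$becdccadaabdc  c
   19  ecdccadaabdcebddbc$b  b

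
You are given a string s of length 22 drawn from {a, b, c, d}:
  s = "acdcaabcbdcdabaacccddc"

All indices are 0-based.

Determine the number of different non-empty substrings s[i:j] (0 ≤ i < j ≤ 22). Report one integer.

227

sorted suffixes:
  #0 SA[0]=4  'aabcbdcdabaacccddc'
  #1 SA[1]=14  'aacccddc'
  #2 SA[2]=12  'abaacccddc'
  #3 SA[3]=5  'abcbdcdabaacccddc'
  #4 SA[4]=15  'acccddc'
  #5 SA[5]=0  'acdcaabcbdcdabaacccddc'
  #6 SA[6]=13  'baacccddc'
  #7 SA[7]=6  'bcbdcdabaacccddc'
  #8 SA[8]=8  'bdcdabaacccddc'
  #9 SA[9]=21  'c'
  #10 SA[10]=3  'caabcbdcdabaacccddc'
  #11 SA[11]=7  'cbdcdabaacccddc'
  #12 SA[12]=16  'cccddc'
  #13 SA[13]=17  'ccddc'
  #14 SA[14]=10  'cdabaacccddc'
  #15 SA[15]=1  'cdcaabcbdcdabaacccddc'
  #16 SA[16]=18  'cddc'
  #17 SA[17]=11  'dabaacccddc'
  #18 SA[18]=20  'dc'
  #19 SA[19]=2  'dcaabcbdcdabaacccddc'
  #20 SA[20]=9  'dcdabaacccddc'
  #21 SA[21]=19  'ddc'

SA = [4, 14, 12, 5, 15, 0, 13, 6, 8, 21, 3, 7, 16, 17, 10, 1, 18, 11, 20, 2, 9, 19]
rank  pair      lcp
   1  s[4:],s[14:]  2  'aa'
   2  s[14:],s[12:]  1  'a'
   3  s[12:],s[5:]  2  'ab'
   4  s[5:],s[15:]  1  'a'
   5  s[15:],s[0:]  2  'ac'
   6  s[0:],s[13:]  0  ''
   7  s[13:],s[6:]  1  'b'
   8  s[6:],s[8:]  1  'b'
   9  s[8:],s[21:]  0  ''
  10  s[21:],s[3:]  1  'c'
  11  s[3:],s[7:]  1  'c'
  12  s[7:],s[16:]  1  'c'
  13  s[16:],s[17:]  2  'cc'
  14  s[17:],s[10:]  1  'c'
  15  s[10:],s[1:]  2  'cd'
  16  s[1:],s[18:]  2  'cd'
  17  s[18:],s[11:]  0  ''
  18  s[11:],s[20:]  1  'd'
  19  s[20:],s[2:]  2  'dc'
  20  s[2:],s[9:]  2  'dc'
  21  s[9:],s[19:]  1  'd'

n(n+1)/2 = 22·23/2 = 253
Σ LCP = 0 + 2 + 1 + 2 + 1 + 2 + 0 + 1 + 1 + 0 + 1 + 1 + 1 + 2 + 1 + 2 + 2 + 0 + 1 + 2 + 2 + 1 = 26
distinct = 253 − 26 = 227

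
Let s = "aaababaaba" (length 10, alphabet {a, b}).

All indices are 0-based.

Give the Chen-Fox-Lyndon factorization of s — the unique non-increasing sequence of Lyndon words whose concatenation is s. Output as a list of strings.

emit factor 1: 'aaababaab' (i=0, period=9)
emit factor 2: 'a' (i=9, period=1)

["aaababaab", "a"]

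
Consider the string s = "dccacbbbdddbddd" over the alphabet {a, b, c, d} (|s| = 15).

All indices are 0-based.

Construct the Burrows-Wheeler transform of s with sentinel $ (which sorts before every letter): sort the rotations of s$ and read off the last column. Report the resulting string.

dccbdbcaddd$ddbb

rank  rotation          last
    0  $dccacbbbdddbddd  d
    1  acbbbdddbddd$dcc  c
    2  bbbdddbddd$dccac  c
    3  bbdddbddd$dccacb  b
    4  bddd$dccacbbbddd  d
    5  bdddbddd$dccacbb  b
    6  cacbbbdddbddd$dc  c
    7  cbbbdddbddd$dcca  a
    8  ccacbbbdddbddd$d  d
    9  d$dccacbbbdddbdd  d
   10  dbddd$dccacbbbdd  d
   11  dccacbbbdddbddd$  $
   12  dd$dccacbbbdddbd  d
   13  ddbddd$dccacbbbd  d
   14  ddd$dccacbbbdddb  b
   15  dddbddd$dccacbbb  b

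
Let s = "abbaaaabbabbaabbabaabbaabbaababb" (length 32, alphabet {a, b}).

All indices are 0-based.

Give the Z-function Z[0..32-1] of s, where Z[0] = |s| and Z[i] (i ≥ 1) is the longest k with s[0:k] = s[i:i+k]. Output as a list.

Z[0]=32
i=1: fresh scan; Z[1]=0
i=2: fresh scan; Z[2]=0
i=3: fresh scan; Z[3]=1 grow→box=[3,4)
i=4: fresh scan; Z[4]=1 grow→box=[4,5)
i=5: fresh scan; Z[5]=1 grow→box=[5,6)
i=6: fresh scan; Z[6]=4 grow→box=[6,10)
i=7: min(r-i=3, Z[1]=0)=0; Z[7]=0
i=8: min(r-i=2, Z[2]=0)=0; Z[8]=0
i=9: min(r-i=1, Z[3]=1)=1; Z[9]=5 grow→box=[9,14)
i=10: min(r-i=4, Z[1]=0)=0; Z[10]=0
i=11: min(r-i=3, Z[2]=0)=0; Z[11]=0
i=12: min(r-i=2, Z[3]=1)=1; Z[12]=1
i=13: min(r-i=1, Z[4]=1)=1; Z[13]=4 grow→box=[13,17)
i=14: min(r-i=3, Z[1]=0)=0; Z[14]=0
i=15: min(r-i=2, Z[2]=0)=0; Z[15]=0
i=16: min(r-i=1, Z[3]=1)=1; Z[16]=2 grow→box=[16,18)
i=17: min(r-i=1, Z[1]=0)=0; Z[17]=0
i=18: fresh scan; Z[18]=1 grow→box=[18,19)
i=19: fresh scan; Z[19]=5 grow→box=[19,24)
i=20: min(r-i=4, Z[1]=0)=0; Z[20]=0
i=21: min(r-i=3, Z[2]=0)=0; Z[21]=0
i=22: min(r-i=2, Z[3]=1)=1; Z[22]=1
i=23: min(r-i=1, Z[4]=1)=1; Z[23]=5 grow→box=[23,28)
i=24: min(r-i=4, Z[1]=0)=0; Z[24]=0
i=25: min(r-i=3, Z[2]=0)=0; Z[25]=0
i=26: min(r-i=2, Z[3]=1)=1; Z[26]=1
i=27: min(r-i=1, Z[4]=1)=1; Z[27]=2 grow→box=[27,29)
i=28: min(r-i=1, Z[1]=0)=0; Z[28]=0
i=29: fresh scan; Z[29]=3 grow→box=[29,32)
i=30: min(r-i=2, Z[1]=0)=0; Z[30]=0
i=31: min(r-i=1, Z[2]=0)=0; Z[31]=0

[32, 0, 0, 1, 1, 1, 4, 0, 0, 5, 0, 0, 1, 4, 0, 0, 2, 0, 1, 5, 0, 0, 1, 5, 0, 0, 1, 2, 0, 3, 0, 0]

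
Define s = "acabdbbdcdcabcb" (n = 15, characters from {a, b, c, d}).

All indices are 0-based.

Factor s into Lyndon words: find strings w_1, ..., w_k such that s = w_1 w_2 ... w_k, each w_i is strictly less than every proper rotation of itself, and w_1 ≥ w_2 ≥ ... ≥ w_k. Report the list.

["ac", "abdbbdcdc", "abcb"]

emit factor 1: 'ac' (i=0, period=2)
emit factor 2: 'abdbbdcdc' (i=2, period=9)
emit factor 3: 'abcb' (i=11, period=4)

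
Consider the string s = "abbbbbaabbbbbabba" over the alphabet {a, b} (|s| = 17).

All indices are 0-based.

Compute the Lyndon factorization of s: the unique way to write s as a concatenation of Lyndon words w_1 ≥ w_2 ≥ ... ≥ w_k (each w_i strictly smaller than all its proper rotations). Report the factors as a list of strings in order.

["abbbbb", "aabbbbbabb", "a"]

emit factor 1: 'abbbbb' (i=0, period=6)
emit factor 2: 'aabbbbbabb' (i=6, period=10)
emit factor 3: 'a' (i=16, period=1)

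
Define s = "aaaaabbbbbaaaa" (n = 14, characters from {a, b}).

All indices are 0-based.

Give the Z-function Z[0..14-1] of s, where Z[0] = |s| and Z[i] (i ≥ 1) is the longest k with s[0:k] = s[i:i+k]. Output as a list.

[14, 4, 3, 2, 1, 0, 0, 0, 0, 0, 4, 3, 2, 1]

Z[0]=14
i=1: outside box; Z[1]=4 grow→box=[1,5)
i=2: min(r-i=3, Z[1]=4)=3; Z[2]=3
i=3: min(r-i=2, Z[2]=3)=2; Z[3]=2
i=4: min(r-i=1, Z[3]=2)=1; Z[4]=1
i=5: outside box; Z[5]=0
i=6: outside box; Z[6]=0
i=7: outside box; Z[7]=0
i=8: outside box; Z[8]=0
i=9: outside box; Z[9]=0
i=10: outside box; Z[10]=4 grow→box=[10,14)
i=11: min(r-i=3, Z[1]=4)=3; Z[11]=3
i=12: min(r-i=2, Z[2]=3)=2; Z[12]=2
i=13: min(r-i=1, Z[3]=2)=1; Z[13]=1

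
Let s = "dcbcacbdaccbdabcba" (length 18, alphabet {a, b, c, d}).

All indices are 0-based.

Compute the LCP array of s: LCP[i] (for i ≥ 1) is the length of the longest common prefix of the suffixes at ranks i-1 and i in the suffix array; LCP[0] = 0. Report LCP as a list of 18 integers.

[0, 1, 1, 2, 0, 1, 2, 1, 3, 0, 1, 2, 2, 4, 1, 0, 2, 1]

rank→(start, suffix):
  0 → (17, 'a')
  1 → (13, 'abcba')
  2 → (4, 'acbdaccbdabcba')
  3 → (8, 'accbdabcba')
  4 → (16, 'ba')
  5 → (2, 'bcacbdaccbdabcba')
  6 → (14, 'bcba')
  7 → (11, 'bdabcba')
  8 → (6, 'bdaccbdabcba')
  9 → (3, 'cacbdaccbdabcba')
  10 → (15, 'cba')
  11 → (1, 'cbcacbdaccbdabcba')
  12 → (10, 'cbdabcba')
  13 → (5, 'cbdaccbdabcba')
  14 → (9, 'ccbdabcba')
  15 → (12, 'dabcba')
  16 → (7, 'daccbdabcba')
  17 → (0, 'dcbcacbdaccbdabcba')

SA = [17, 13, 4, 8, 16, 2, 14, 11, 6, 3, 15, 1, 10, 5, 9, 12, 7, 0]
rank  pair      lcp
   1  s[17:],s[13:]  1  'a'
   2  s[13:],s[4:]  1  'a'
   3  s[4:],s[8:]  2  'ac'
   4  s[8:],s[16:]  0  ''
   5  s[16:],s[2:]  1  'b'
   6  s[2:],s[14:]  2  'bc'
   7  s[14:],s[11:]  1  'b'
   8  s[11:],s[6:]  3  'bda'
   9  s[6:],s[3:]  0  ''
  10  s[3:],s[15:]  1  'c'
  11  s[15:],s[1:]  2  'cb'
  12  s[1:],s[10:]  2  'cb'
  13  s[10:],s[5:]  4  'cbda'
  14  s[5:],s[9:]  1  'c'
  15  s[9:],s[12:]  0  ''
  16  s[12:],s[7:]  2  'da'
  17  s[7:],s[0:]  1  'd'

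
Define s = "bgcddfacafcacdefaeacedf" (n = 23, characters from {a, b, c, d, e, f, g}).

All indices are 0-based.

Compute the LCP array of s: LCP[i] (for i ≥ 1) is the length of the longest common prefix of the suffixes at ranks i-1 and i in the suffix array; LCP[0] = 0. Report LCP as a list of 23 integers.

[0, 2, 2, 1, 1, 0, 0, 2, 1, 2, 1, 0, 1, 1, 2, 0, 1, 1, 0, 1, 2, 1, 0]

sorted suffixes:
  #0 SA[0]=6  'acafcacdefaeacedf'
  #1 SA[1]=11  'acdefaeacedf'
  #2 SA[2]=18  'acedf'
  #3 SA[3]=16  'aeacedf'
  #4 SA[4]=8  'afcacdefaeacedf'
  #5 SA[5]=0  'bgcddfacafcacdefaeacedf'
  #6 SA[6]=10  'cacdefaeacedf'
  #7 SA[7]=7  'cafcacdefaeacedf'
  #8 SA[8]=2  'cddfacafcacdefaeacedf'
  #9 SA[9]=12  'cdefaeacedf'
  #10 SA[10]=19  'cedf'
  #11 SA[11]=3  'ddfacafcacdefaeacedf'
  #12 SA[12]=13  'defaeacedf'
  #13 SA[13]=21  'df'
  #14 SA[14]=4  'dfacafcacdefaeacedf'
  #15 SA[15]=17  'eacedf'
  #16 SA[16]=20  'edf'
  #17 SA[17]=14  'efaeacedf'
  #18 SA[18]=22  'f'
  #19 SA[19]=5  'facafcacdefaeacedf'
  #20 SA[20]=15  'faeacedf'
  #21 SA[21]=9  'fcacdefaeacedf'
  #22 SA[22]=1  'gcddfacafcacdefaeacedf'

SA = [6, 11, 18, 16, 8, 0, 10, 7, 2, 12, 19, 3, 13, 21, 4, 17, 20, 14, 22, 5, 15, 9, 1]
rank  pair      lcp
   1  s[6:],s[11:]  2  'ac'
   2  s[11:],s[18:]  2  'ac'
   3  s[18:],s[16:]  1  'a'
   4  s[16:],s[8:]  1  'a'
   5  s[8:],s[0:]  0  ''
   6  s[0:],s[10:]  0  ''
   7  s[10:],s[7:]  2  'ca'
   8  s[7:],s[2:]  1  'c'
   9  s[2:],s[12:]  2  'cd'
  10  s[12:],s[19:]  1  'c'
  11  s[19:],s[3:]  0  ''
  12  s[3:],s[13:]  1  'd'
  13  s[13:],s[21:]  1  'd'
  14  s[21:],s[4:]  2  'df'
  15  s[4:],s[17:]  0  ''
  16  s[17:],s[20:]  1  'e'
  17  s[20:],s[14:]  1  'e'
  18  s[14:],s[22:]  0  ''
  19  s[22:],s[5:]  1  'f'
  20  s[5:],s[15:]  2  'fa'
  21  s[15:],s[9:]  1  'f'
  22  s[9:],s[1:]  0  ''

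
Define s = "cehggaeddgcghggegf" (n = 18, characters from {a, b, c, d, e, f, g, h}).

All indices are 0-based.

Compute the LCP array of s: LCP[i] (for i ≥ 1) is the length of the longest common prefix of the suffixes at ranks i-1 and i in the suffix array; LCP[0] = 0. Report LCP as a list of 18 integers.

rank | idx | suffix
   0 |   5 | aeddgcghggegf
   1 |   0 | cehggaeddgcghggegf
   2 |  10 | cghggegf
   3 |   7 | ddgcghggegf
   4 |   8 | dgcghggegf
   5 |   6 | eddgcghggegf
   6 |  15 | egf
   7 |   1 | ehggaeddgcghggegf
   8 |  17 | f
   9 |   4 | gaeddgcghggegf
  10 |   9 | gcghggegf
  11 |  14 | gegf
  12 |  16 | gf
  13 |   3 | ggaeddgcghggegf
  14 |  13 | ggegf
  15 |  11 | ghggegf
  16 |   2 | hggaeddgcghggegf
  17 |  12 | hggegf

SA = [5, 0, 10, 7, 8, 6, 15, 1, 17, 4, 9, 14, 16, 3, 13, 11, 2, 12]
i: (SA[i-1],SA[i]) lcp shared
  1: (5,0) 0 ''
  2: (0,10) 1 'c'
  3: (10,7) 0 ''
  4: (7,8) 1 'd'
  5: (8,6) 0 ''
  6: (6,15) 1 'e'
  7: (15,1) 1 'e'
  8: (1,17) 0 ''
  9: (17,4) 0 ''
  10: (4,9) 1 'g'
  11: (9,14) 1 'g'
  12: (14,16) 1 'g'
  13: (16,3) 1 'g'
  14: (3,13) 2 'gg'
  15: (13,11) 1 'g'
  16: (11,2) 0 ''
  17: (2,12) 3 'hgg'

[0, 0, 1, 0, 1, 0, 1, 1, 0, 0, 1, 1, 1, 1, 2, 1, 0, 3]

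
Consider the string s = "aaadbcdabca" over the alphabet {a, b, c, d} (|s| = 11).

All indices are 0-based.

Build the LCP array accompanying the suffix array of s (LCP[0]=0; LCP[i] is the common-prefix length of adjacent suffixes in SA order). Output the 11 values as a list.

[0, 1, 2, 1, 1, 0, 2, 0, 1, 0, 1]

sorted suffixes:
  #0 SA[0]=10  'a'
  #1 SA[1]=0  'aaadbcdabca'
  #2 SA[2]=1  'aadbcdabca'
  #3 SA[3]=7  'abca'
  #4 SA[4]=2  'adbcdabca'
  #5 SA[5]=8  'bca'
  #6 SA[6]=4  'bcdabca'
  #7 SA[7]=9  'ca'
  #8 SA[8]=5  'cdabca'
  #9 SA[9]=6  'dabca'
  #10 SA[10]=3  'dbcdabca'

SA = [10, 0, 1, 7, 2, 8, 4, 9, 5, 6, 3]
rank  pair      lcp
   1  s[10:],s[0:]  1  'a'
   2  s[0:],s[1:]  2  'aa'
   3  s[1:],s[7:]  1  'a'
   4  s[7:],s[2:]  1  'a'
   5  s[2:],s[8:]  0  ''
   6  s[8:],s[4:]  2  'bc'
   7  s[4:],s[9:]  0  ''
   8  s[9:],s[5:]  1  'c'
   9  s[5:],s[6:]  0  ''
  10  s[6:],s[3:]  1  'd'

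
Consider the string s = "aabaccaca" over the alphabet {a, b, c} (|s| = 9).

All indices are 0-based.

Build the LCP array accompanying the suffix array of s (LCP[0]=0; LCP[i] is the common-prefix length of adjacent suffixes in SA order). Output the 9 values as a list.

[0, 1, 1, 1, 2, 0, 0, 2, 1]

rank→(start, suffix):
  0 → (8, 'a')
  1 → (0, 'aabaccaca')
  2 → (1, 'abaccaca')
  3 → (6, 'aca')
  4 → (3, 'accaca')
  5 → (2, 'baccaca')
  6 → (7, 'ca')
  7 → (5, 'caca')
  8 → (4, 'ccaca')

SA = [8, 0, 1, 6, 3, 2, 7, 5, 4]
i: (SA[i-1],SA[i]) lcp shared
  1: (8,0) 1 'a'
  2: (0,1) 1 'a'
  3: (1,6) 1 'a'
  4: (6,3) 2 'ac'
  5: (3,2) 0 ''
  6: (2,7) 0 ''
  7: (7,5) 2 'ca'
  8: (5,4) 1 'c'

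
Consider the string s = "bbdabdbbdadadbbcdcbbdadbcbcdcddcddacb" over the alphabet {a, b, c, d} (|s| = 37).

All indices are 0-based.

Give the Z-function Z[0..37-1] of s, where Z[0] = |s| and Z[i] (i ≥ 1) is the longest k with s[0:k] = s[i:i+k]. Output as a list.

Z[0]=37
i=1: i≥r, start 0; Z[1]=1 extend→box=[1,2)
i=2: i≥r, start 0; Z[2]=0
i=3: i≥r, start 0; Z[3]=0
i=4: i≥r, start 0; Z[4]=1 extend→box=[4,5)
i=5: i≥r, start 0; Z[5]=0
i=6: i≥r, start 0; Z[6]=4 extend→box=[6,10)
i=7: min(r-i=3, Z[1]=1)=1; Z[7]=1
i=8: min(r-i=2, Z[2]=0)=0; Z[8]=0
i=9: min(r-i=1, Z[3]=0)=0; Z[9]=0
i=10: i≥r, start 0; Z[10]=0
i=11: i≥r, start 0; Z[11]=0
i=12: i≥r, start 0; Z[12]=0
i=13: i≥r, start 0; Z[13]=2 extend→box=[13,15)
i=14: min(r-i=1, Z[1]=1)=1; Z[14]=1
i=15: i≥r, start 0; Z[15]=0
i=16: i≥r, start 0; Z[16]=0
i=17: i≥r, start 0; Z[17]=0
i=18: i≥r, start 0; Z[18]=4 extend→box=[18,22)
i=19: min(r-i=3, Z[1]=1)=1; Z[19]=1
i=20: min(r-i=2, Z[2]=0)=0; Z[20]=0
i=21: min(r-i=1, Z[3]=0)=0; Z[21]=0
i=22: i≥r, start 0; Z[22]=0
i=23: i≥r, start 0; Z[23]=1 extend→box=[23,24)
i=24: i≥r, start 0; Z[24]=0
i=25: i≥r, start 0; Z[25]=1 extend→box=[25,26)
i=26: i≥r, start 0; Z[26]=0
i=27: i≥r, start 0; Z[27]=0
i=28: i≥r, start 0; Z[28]=0
i=29: i≥r, start 0; Z[29]=0
i=30: i≥r, start 0; Z[30]=0
i=31: i≥r, start 0; Z[31]=0
i=32: i≥r, start 0; Z[32]=0
i=33: i≥r, start 0; Z[33]=0
i=34: i≥r, start 0; Z[34]=0
i=35: i≥r, start 0; Z[35]=0
i=36: i≥r, start 0; Z[36]=1 extend→box=[36,37)

[37, 1, 0, 0, 1, 0, 4, 1, 0, 0, 0, 0, 0, 2, 1, 0, 0, 0, 4, 1, 0, 0, 0, 1, 0, 1, 0, 0, 0, 0, 0, 0, 0, 0, 0, 0, 1]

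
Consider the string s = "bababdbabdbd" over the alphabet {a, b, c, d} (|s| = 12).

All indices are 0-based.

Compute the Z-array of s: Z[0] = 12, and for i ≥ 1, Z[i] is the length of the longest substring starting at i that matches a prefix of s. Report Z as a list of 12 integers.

Z[0]=12
i=1: i≥r, start 0; Z[1]=0
i=2: i≥r, start 0; Z[2]=3 extend→box=[2,5)
i=3: min(r-i=2, Z[1]=0)=0; Z[3]=0
i=4: min(r-i=1, Z[2]=3)=1; Z[4]=1
i=5: i≥r, start 0; Z[5]=0
i=6: i≥r, start 0; Z[6]=3 extend→box=[6,9)
i=7: min(r-i=2, Z[1]=0)=0; Z[7]=0
i=8: min(r-i=1, Z[2]=3)=1; Z[8]=1
i=9: i≥r, start 0; Z[9]=0
i=10: i≥r, start 0; Z[10]=1 extend→box=[10,11)
i=11: i≥r, start 0; Z[11]=0

[12, 0, 3, 0, 1, 0, 3, 0, 1, 0, 1, 0]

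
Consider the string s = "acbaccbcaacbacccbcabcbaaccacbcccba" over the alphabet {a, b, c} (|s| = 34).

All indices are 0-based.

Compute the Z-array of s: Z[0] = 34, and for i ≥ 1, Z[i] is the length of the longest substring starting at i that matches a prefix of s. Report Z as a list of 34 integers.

[34, 0, 0, 2, 0, 0, 0, 0, 1, 6, 0, 0, 2, 0, 0, 0, 0, 0, 1, 0, 0, 0, 1, 2, 0, 0, 3, 0, 0, 0, 0, 0, 0, 1]

Z[0]=34
i=1: i≥r, start 0; Z[1]=0
i=2: i≥r, start 0; Z[2]=0
i=3: i≥r, start 0; Z[3]=2 grow→box=[3,5)
i=4: min(r-i=1, Z[1]=0)=0; Z[4]=0
i=5: i≥r, start 0; Z[5]=0
i=6: i≥r, start 0; Z[6]=0
i=7: i≥r, start 0; Z[7]=0
i=8: i≥r, start 0; Z[8]=1 grow→box=[8,9)
i=9: i≥r, start 0; Z[9]=6 grow→box=[9,15)
i=10: min(r-i=5, Z[1]=0)=0; Z[10]=0
i=11: min(r-i=4, Z[2]=0)=0; Z[11]=0
i=12: min(r-i=3, Z[3]=2)=2; Z[12]=2
i=13: min(r-i=2, Z[4]=0)=0; Z[13]=0
i=14: min(r-i=1, Z[5]=0)=0; Z[14]=0
i=15: i≥r, start 0; Z[15]=0
i=16: i≥r, start 0; Z[16]=0
i=17: i≥r, start 0; Z[17]=0
i=18: i≥r, start 0; Z[18]=1 grow→box=[18,19)
i=19: i≥r, start 0; Z[19]=0
i=20: i≥r, start 0; Z[20]=0
i=21: i≥r, start 0; Z[21]=0
i=22: i≥r, start 0; Z[22]=1 grow→box=[22,23)
i=23: i≥r, start 0; Z[23]=2 grow→box=[23,25)
i=24: min(r-i=1, Z[1]=0)=0; Z[24]=0
i=25: i≥r, start 0; Z[25]=0
i=26: i≥r, start 0; Z[26]=3 grow→box=[26,29)
i=27: min(r-i=2, Z[1]=0)=0; Z[27]=0
i=28: min(r-i=1, Z[2]=0)=0; Z[28]=0
i=29: i≥r, start 0; Z[29]=0
i=30: i≥r, start 0; Z[30]=0
i=31: i≥r, start 0; Z[31]=0
i=32: i≥r, start 0; Z[32]=0
i=33: i≥r, start 0; Z[33]=1 grow→box=[33,34)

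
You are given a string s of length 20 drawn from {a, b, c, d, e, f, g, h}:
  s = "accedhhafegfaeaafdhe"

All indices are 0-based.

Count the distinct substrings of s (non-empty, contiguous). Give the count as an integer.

sorted suffixes:
  #0 SA[0]=14  'aafdhe'
  #1 SA[1]=0  'accedhhafegfaeaafdhe'
  #2 SA[2]=12  'aeaafdhe'
  #3 SA[3]=15  'afdhe'
  #4 SA[4]=7  'afegfaeaafdhe'
  #5 SA[5]=1  'ccedhhafegfaeaafdhe'
  #6 SA[6]=2  'cedhhafegfaeaafdhe'
  #7 SA[7]=17  'dhe'
  #8 SA[8]=4  'dhhafegfaeaafdhe'
  #9 SA[9]=19  'e'
  #10 SA[10]=13  'eaafdhe'
  #11 SA[11]=3  'edhhafegfaeaafdhe'
  #12 SA[12]=9  'egfaeaafdhe'
  #13 SA[13]=11  'faeaafdhe'
  #14 SA[14]=16  'fdhe'
  #15 SA[15]=8  'fegfaeaafdhe'
  #16 SA[16]=10  'gfaeaafdhe'
  #17 SA[17]=6  'hafegfaeaafdhe'
  #18 SA[18]=18  'he'
  #19 SA[19]=5  'hhafegfaeaafdhe'

SA = [14, 0, 12, 15, 7, 1, 2, 17, 4, 19, 13, 3, 9, 11, 16, 8, 10, 6, 18, 5]
i: (SA[i-1],SA[i]) lcp shared
  1: (14,0) 1 'a'
  2: (0,12) 1 'a'
  3: (12,15) 1 'a'
  4: (15,7) 2 'af'
  5: (7,1) 0 ''
  6: (1,2) 1 'c'
  7: (2,17) 0 ''
  8: (17,4) 2 'dh'
  9: (4,19) 0 ''
  10: (19,13) 1 'e'
  11: (13,3) 1 'e'
  12: (3,9) 1 'e'
  13: (9,11) 0 ''
  14: (11,16) 1 'f'
  15: (16,8) 1 'f'
  16: (8,10) 0 ''
  17: (10,6) 0 ''
  18: (6,18) 1 'h'
  19: (18,5) 1 'h'

n(n+1)/2 = 20·21/2 = 210
Σ LCP = 0 + 1 + 1 + 1 + 2 + 0 + 1 + 0 + 2 + 0 + 1 + 1 + 1 + 0 + 1 + 1 + 0 + 0 + 1 + 1 = 15
distinct = 210 − 15 = 195

195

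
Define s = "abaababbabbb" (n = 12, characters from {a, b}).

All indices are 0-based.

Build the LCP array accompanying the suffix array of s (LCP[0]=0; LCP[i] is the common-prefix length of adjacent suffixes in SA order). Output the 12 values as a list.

sorted suffixes:
  #0 SA[0]=2  'aababbabbb'
  #1 SA[1]=0  'abaababbabbb'
  #2 SA[2]=3  'ababbabbb'
  #3 SA[3]=5  'abbabbb'
  #4 SA[4]=8  'abbb'
  #5 SA[5]=11  'b'
  #6 SA[6]=1  'baababbabbb'
  #7 SA[7]=4  'babbabbb'
  #8 SA[8]=7  'babbb'
  #9 SA[9]=10  'bb'
  #10 SA[10]=6  'bbabbb'
  #11 SA[11]=9  'bbb'

SA = [2, 0, 3, 5, 8, 11, 1, 4, 7, 10, 6, 9]
rank  pair      lcp
   1  s[2:],s[0:]  1  'a'
   2  s[0:],s[3:]  3  'aba'
   3  s[3:],s[5:]  2  'ab'
   4  s[5:],s[8:]  3  'abb'
   5  s[8:],s[11:]  0  ''
   6  s[11:],s[1:]  1  'b'
   7  s[1:],s[4:]  2  'ba'
   8  s[4:],s[7:]  4  'babb'
   9  s[7:],s[10:]  1  'b'
  10  s[10:],s[6:]  2  'bb'
  11  s[6:],s[9:]  2  'bb'

[0, 1, 3, 2, 3, 0, 1, 2, 4, 1, 2, 2]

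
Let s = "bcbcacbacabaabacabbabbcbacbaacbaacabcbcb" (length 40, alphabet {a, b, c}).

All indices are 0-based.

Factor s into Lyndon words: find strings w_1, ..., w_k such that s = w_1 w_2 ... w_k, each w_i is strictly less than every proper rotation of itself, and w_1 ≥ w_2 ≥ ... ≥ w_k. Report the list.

emit factor 1: 'bc' (i=0, period=2)
emit factor 2: 'bc' (i=2, period=2)
emit factor 3: 'acb' (i=4, period=3)
emit factor 4: 'ac' (i=7, period=2)
emit factor 5: 'ab' (i=9, period=2)
emit factor 6: 'aabacabbabbcbacbaacbaacabcbcb' (i=11, period=29)

["bc", "bc", "acb", "ac", "ab", "aabacabbabbcbacbaacbaacabcbcb"]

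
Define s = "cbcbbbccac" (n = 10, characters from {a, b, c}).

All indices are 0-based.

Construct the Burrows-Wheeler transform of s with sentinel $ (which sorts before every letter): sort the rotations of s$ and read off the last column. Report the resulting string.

rank  rotation     last
    0  $cbcbbbccac  c
    1  ac$cbcbbbcc  c
    2  bbbccac$cbc  c
    3  bbccac$cbcb  b
    4  bcbbbccac$c  c
    5  bccac$cbcbb  b
    6  c$cbcbbbcca  a
    7  cac$cbcbbbc  c
    8  cbbbccac$cb  b
    9  cbcbbbccac$  $
   10  ccac$cbcbbb  b

cccbcbacb$b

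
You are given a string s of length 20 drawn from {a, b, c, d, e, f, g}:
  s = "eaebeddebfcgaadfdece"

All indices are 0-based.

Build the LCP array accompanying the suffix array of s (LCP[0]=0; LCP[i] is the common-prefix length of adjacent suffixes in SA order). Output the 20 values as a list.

rank | idx | suffix
   0 |  12 | aadfdece
   1 |  13 | adfdece
   2 |   1 | aebeddebfcgaadfdece
   3 |   3 | beddebfcgaadfdece
   4 |   8 | bfcgaadfdece
   5 |  18 | ce
   6 |  10 | cgaadfdece
   7 |   5 | ddebfcgaadfdece
   8 |   6 | debfcgaadfdece
   9 |  16 | dece
  10 |  14 | dfdece
  11 |  19 | e
  12 |   0 | eaebeddebfcgaadfdece
  13 |   2 | ebeddebfcgaadfdece
  14 |   7 | ebfcgaadfdece
  15 |  17 | ece
  16 |   4 | eddebfcgaadfdece
  17 |   9 | fcgaadfdece
  18 |  15 | fdece
  19 |  11 | gaadfdece

SA = [12, 13, 1, 3, 8, 18, 10, 5, 6, 16, 14, 19, 0, 2, 7, 17, 4, 9, 15, 11]
[i] adj suffixes → lcp
  [1] 12/13 → 1 ('a')
  [2] 13/1 → 1 ('a')
  [3] 1/3 → 0 ('')
  [4] 3/8 → 1 ('b')
  [5] 8/18 → 0 ('')
  [6] 18/10 → 1 ('c')
  [7] 10/5 → 0 ('')
  [8] 5/6 → 1 ('d')
  [9] 6/16 → 2 ('de')
  [10] 16/14 → 1 ('d')
  [11] 14/19 → 0 ('')
  [12] 19/0 → 1 ('e')
  [13] 0/2 → 1 ('e')
  [14] 2/7 → 2 ('eb')
  [15] 7/17 → 1 ('e')
  [16] 17/4 → 1 ('e')
  [17] 4/9 → 0 ('')
  [18] 9/15 → 1 ('f')
  [19] 15/11 → 0 ('')

[0, 1, 1, 0, 1, 0, 1, 0, 1, 2, 1, 0, 1, 1, 2, 1, 1, 0, 1, 0]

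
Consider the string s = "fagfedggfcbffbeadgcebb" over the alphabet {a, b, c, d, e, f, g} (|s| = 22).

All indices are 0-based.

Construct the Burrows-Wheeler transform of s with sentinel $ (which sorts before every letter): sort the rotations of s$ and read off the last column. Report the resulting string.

befbefcfgaebcf$fggbdgad

rank  rotation                 last
    0  $fagfedggfcbffbeadgcebb  b
    1  adgcebb$fagfedggfcbffbe  e
    2  agfedggfcbffbeadgcebb$f  f
    3  b$fagfedggfcbffbeadgceb  b
    4  bb$fagfedggfcbffbeadgce  e
    5  beadgcebb$fagfedggfcbff  f
    6  bffbeadgcebb$fagfedggfc  c
    7  cbffbeadgcebb$fagfedggf  f
    8  cebb$fagfedggfcbffbeadg  g
    9  dgcebb$fagfedggfcbffbea  a
   10  dggfcbffbeadgcebb$fagfe  e
   11  eadgcebb$fagfedggfcbffb  b
   12  ebb$fagfedggfcbffbeadgc  c
   13  edggfcbffbeadgcebb$fagf  f
   14  fagfedggfcbffbeadgcebb$  $
   15  fbeadgcebb$fagfedggfcbf  f
   16  fcbffbeadgcebb$fagfedgg  g
   17  fedggfcbffbeadgcebb$fag  g
   18  ffbeadgcebb$fagfedggfcb  b
   19  gcebb$fagfedggfcbffbead  d
   20  gfcbffbeadgcebb$fagfedg  g
   21  gfedggfcbffbeadgcebb$fa  a
   22  ggfcbffbeadgcebb$fagfed  d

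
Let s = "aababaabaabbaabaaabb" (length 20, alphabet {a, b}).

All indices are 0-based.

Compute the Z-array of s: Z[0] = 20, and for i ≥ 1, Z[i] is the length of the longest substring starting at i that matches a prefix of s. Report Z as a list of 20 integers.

[20, 1, 0, 1, 0, 4, 1, 0, 3, 1, 0, 0, 4, 1, 0, 2, 3, 1, 0, 0]

Z[0]=20
i=1: outside box; Z[1]=1 grow→box=[1,2)
i=2: outside box; Z[2]=0
i=3: outside box; Z[3]=1 grow→box=[3,4)
i=4: outside box; Z[4]=0
i=5: outside box; Z[5]=4 grow→box=[5,9)
i=6: min(r-i=3, Z[1]=1)=1; Z[6]=1
i=7: min(r-i=2, Z[2]=0)=0; Z[7]=0
i=8: min(r-i=1, Z[3]=1)=1; Z[8]=3 grow→box=[8,11)
i=9: min(r-i=2, Z[1]=1)=1; Z[9]=1
i=10: min(r-i=1, Z[2]=0)=0; Z[10]=0
i=11: outside box; Z[11]=0
i=12: outside box; Z[12]=4 grow→box=[12,16)
i=13: min(r-i=3, Z[1]=1)=1; Z[13]=1
i=14: min(r-i=2, Z[2]=0)=0; Z[14]=0
i=15: min(r-i=1, Z[3]=1)=1; Z[15]=2 grow→box=[15,17)
i=16: min(r-i=1, Z[1]=1)=1; Z[16]=3 grow→box=[16,19)
i=17: min(r-i=2, Z[1]=1)=1; Z[17]=1
i=18: min(r-i=1, Z[2]=0)=0; Z[18]=0
i=19: outside box; Z[19]=0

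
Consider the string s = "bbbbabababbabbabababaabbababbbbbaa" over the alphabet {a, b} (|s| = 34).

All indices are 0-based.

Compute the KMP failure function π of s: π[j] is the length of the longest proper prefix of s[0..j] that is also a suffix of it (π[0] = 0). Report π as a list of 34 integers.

π[0] = 0
j=1 s[j]='b': π[1]=1 (border 'b')
j=2 s[j]='b': π[2]=2 (border 'bb')
j=3 s[j]='b': π[3]=3 (border 'bbb')
j=4 s[j]='a': k: 3→2→1→0; π[4]=0 (border '')
j=5 s[j]='b': π[5]=1 (border 'b')
j=6 s[j]='a': k: 1→0; π[6]=0 (border '')
j=7 s[j]='b': π[7]=1 (border 'b')
j=8 s[j]='a': k: 1→0; π[8]=0 (border '')
j=9 s[j]='b': π[9]=1 (border 'b')
j=10 s[j]='b': π[10]=2 (border 'bb')
j=11 s[j]='a': k: 2→1→0; π[11]=0 (border '')
j=12 s[j]='b': π[12]=1 (border 'b')
j=13 s[j]='b': π[13]=2 (border 'bb')
j=14 s[j]='a': k: 2→1→0; π[14]=0 (border '')
j=15 s[j]='b': π[15]=1 (border 'b')
j=16 s[j]='a': k: 1→0; π[16]=0 (border '')
j=17 s[j]='b': π[17]=1 (border 'b')
j=18 s[j]='a': k: 1→0; π[18]=0 (border '')
j=19 s[j]='b': π[19]=1 (border 'b')
j=20 s[j]='a': k: 1→0; π[20]=0 (border '')
j=21 s[j]='a': π[21]=0 (border '')
j=22 s[j]='b': π[22]=1 (border 'b')
j=23 s[j]='b': π[23]=2 (border 'bb')
j=24 s[j]='a': k: 2→1→0; π[24]=0 (border '')
j=25 s[j]='b': π[25]=1 (border 'b')
j=26 s[j]='a': k: 1→0; π[26]=0 (border '')
j=27 s[j]='b': π[27]=1 (border 'b')
j=28 s[j]='b': π[28]=2 (border 'bb')
j=29 s[j]='b': π[29]=3 (border 'bbb')
j=30 s[j]='b': π[30]=4 (border 'bbbb')
j=31 s[j]='b': k: 4→3; π[31]=4 (border 'bbbb')
j=32 s[j]='a': π[32]=5 (border 'bbbba')
j=33 s[j]='a': k: 5→0; π[33]=0 (border '')

[0, 1, 2, 3, 0, 1, 0, 1, 0, 1, 2, 0, 1, 2, 0, 1, 0, 1, 0, 1, 0, 0, 1, 2, 0, 1, 0, 1, 2, 3, 4, 4, 5, 0]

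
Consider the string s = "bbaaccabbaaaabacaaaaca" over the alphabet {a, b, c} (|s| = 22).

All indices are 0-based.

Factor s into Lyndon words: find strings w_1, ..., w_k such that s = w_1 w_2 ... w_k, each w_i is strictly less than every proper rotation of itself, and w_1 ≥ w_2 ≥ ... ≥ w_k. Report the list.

emit factor 1: 'b' (i=0, period=1)
emit factor 2: 'b' (i=1, period=1)
emit factor 3: 'aaccabb' (i=2, period=7)
emit factor 4: 'aaaabacaaaac' (i=9, period=12)
emit factor 5: 'a' (i=21, period=1)

["b", "b", "aaccabb", "aaaabacaaaac", "a"]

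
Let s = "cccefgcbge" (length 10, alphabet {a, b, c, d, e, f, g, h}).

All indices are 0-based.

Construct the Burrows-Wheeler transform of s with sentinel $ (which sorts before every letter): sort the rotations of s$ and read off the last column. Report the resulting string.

ecg$ccgcefb

rank  rotation     last
    0  $cccefgcbge  e
    1  bge$cccefgc  c
    2  cbge$cccefg  g
    3  cccefgcbge$  $
    4  ccefgcbge$c  c
    5  cefgcbge$cc  c
    6  e$cccefgcbg  g
    7  efgcbge$ccc  c
    8  fgcbge$ccce  e
    9  gcbge$cccef  f
   10  ge$cccefgcb  b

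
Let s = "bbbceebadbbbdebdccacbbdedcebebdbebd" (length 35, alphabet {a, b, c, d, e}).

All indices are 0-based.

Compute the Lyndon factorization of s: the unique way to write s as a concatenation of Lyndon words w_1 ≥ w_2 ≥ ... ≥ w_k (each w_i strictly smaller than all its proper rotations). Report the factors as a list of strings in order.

emit factor 1: 'bbbcee' (i=0, period=6)
emit factor 2: 'b' (i=6, period=1)
emit factor 3: 'adbbbdebdcc' (i=7, period=11)
emit factor 4: 'acbbdedcebebdbebd' (i=18, period=17)

["bbbcee", "b", "adbbbdebdcc", "acbbdedcebebdbebd"]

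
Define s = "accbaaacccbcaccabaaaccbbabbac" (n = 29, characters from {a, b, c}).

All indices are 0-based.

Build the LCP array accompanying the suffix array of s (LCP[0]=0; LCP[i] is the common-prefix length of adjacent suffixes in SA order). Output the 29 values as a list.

sorted suffixes:
  #0 SA[0]=17  'aaaccbbabbac'
  #1 SA[1]=4  'aaacccbcaccabaaaccbbabbac'
  #2 SA[2]=18  'aaccbbabbac'
  #3 SA[3]=5  'aacccbcaccabaaaccbbabbac'
  #4 SA[4]=15  'abaaaccbbabbac'
  #5 SA[5]=24  'abbac'
  #6 SA[6]=27  'ac'
  #7 SA[7]=12  'accabaaaccbbabbac'
  #8 SA[8]=0  'accbaaacccbcaccabaaaccbbabbac'
  #9 SA[9]=19  'accbbabbac'
  #10 SA[10]=6  'acccbcaccabaaaccbbabbac'
  #11 SA[11]=16  'baaaccbbabbac'
  #12 SA[12]=3  'baaacccbcaccabaaaccbbabbac'
  #13 SA[13]=23  'babbac'
  #14 SA[14]=26  'bac'
  #15 SA[15]=22  'bbabbac'
  #16 SA[16]=25  'bbac'
  #17 SA[17]=10  'bcaccabaaaccbbabbac'
  #18 SA[18]=28  'c'
  #19 SA[19]=14  'cabaaaccbbabbac'
  #20 SA[20]=11  'caccabaaaccbbabbac'
  #21 SA[21]=2  'cbaaacccbcaccabaaaccbbabbac'
  #22 SA[22]=21  'cbbabbac'
  #23 SA[23]=9  'cbcaccabaaaccbbabbac'
  #24 SA[24]=13  'ccabaaaccbbabbac'
  #25 SA[25]=1  'ccbaaacccbcaccabaaaccbbabbac'
  #26 SA[26]=20  'ccbbabbac'
  #27 SA[27]=8  'ccbcaccabaaaccbbabbac'
  #28 SA[28]=7  'cccbcaccabaaaccbbabbac'

SA = [17, 4, 18, 5, 15, 24, 27, 12, 0, 19, 6, 16, 3, 23, 26, 22, 25, 10, 28, 14, 11, 2, 21, 9, 13, 1, 20, 8, 7]
rank  pair      lcp
   1  s[17:],s[4:]  5  'aaacc'
   2  s[4:],s[18:]  2  'aa'
   3  s[18:],s[5:]  4  'aacc'
   4  s[5:],s[15:]  1  'a'
   5  s[15:],s[24:]  2  'ab'
   6  s[24:],s[27:]  1  'a'
   7  s[27:],s[12:]  2  'ac'
   8  s[12:],s[0:]  3  'acc'
   9  s[0:],s[19:]  4  'accb'
  10  s[19:],s[6:]  3  'acc'
  11  s[6:],s[16:]  0  ''
  12  s[16:],s[3:]  6  'baaacc'
  13  s[3:],s[23:]  2  'ba'
  14  s[23:],s[26:]  2  'ba'
  15  s[26:],s[22:]  1  'b'
  16  s[22:],s[25:]  3  'bba'
  17  s[25:],s[10:]  1  'b'
  18  s[10:],s[28:]  0  ''
  19  s[28:],s[14:]  1  'c'
  20  s[14:],s[11:]  2  'ca'
  21  s[11:],s[2:]  1  'c'
  22  s[2:],s[21:]  2  'cb'
  23  s[21:],s[9:]  2  'cb'
  24  s[9:],s[13:]  1  'c'
  25  s[13:],s[1:]  2  'cc'
  26  s[1:],s[20:]  3  'ccb'
  27  s[20:],s[8:]  3  'ccb'
  28  s[8:],s[7:]  2  'cc'

[0, 5, 2, 4, 1, 2, 1, 2, 3, 4, 3, 0, 6, 2, 2, 1, 3, 1, 0, 1, 2, 1, 2, 2, 1, 2, 3, 3, 2]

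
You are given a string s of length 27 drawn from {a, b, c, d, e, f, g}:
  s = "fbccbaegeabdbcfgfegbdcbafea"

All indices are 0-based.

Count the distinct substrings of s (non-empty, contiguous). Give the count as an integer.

sorted suffixes:
  #0 SA[0]=26  'a'
  #1 SA[1]=9  'abdbcfgfegbdcbafea'
  #2 SA[2]=5  'aegeabdbcfgfegbdcbafea'
  #3 SA[3]=23  'afea'
  #4 SA[4]=4  'baegeabdbcfgfegbdcbafea'
  #5 SA[5]=22  'bafea'
  #6 SA[6]=1  'bccbaegeabdbcfgfegbdcbafea'
  #7 SA[7]=12  'bcfgfegbdcbafea'
  #8 SA[8]=10  'bdbcfgfegbdcbafea'
  #9 SA[9]=19  'bdcbafea'
  #10 SA[10]=3  'cbaegeabdbcfgfegbdcbafea'
  #11 SA[11]=21  'cbafea'
  #12 SA[12]=2  'ccbaegeabdbcfgfegbdcbafea'
  #13 SA[13]=13  'cfgfegbdcbafea'
  #14 SA[14]=11  'dbcfgfegbdcbafea'
  #15 SA[15]=20  'dcbafea'
  #16 SA[16]=25  'ea'
  #17 SA[17]=8  'eabdbcfgfegbdcbafea'
  #18 SA[18]=17  'egbdcbafea'
  #19 SA[19]=6  'egeabdbcfgfegbdcbafea'
  #20 SA[20]=0  'fbccbaegeabdbcfgfegbdcbafea'
  #21 SA[21]=24  'fea'
  #22 SA[22]=16  'fegbdcbafea'
  #23 SA[23]=14  'fgfegbdcbafea'
  #24 SA[24]=18  'gbdcbafea'
  #25 SA[25]=7  'geabdbcfgfegbdcbafea'
  #26 SA[26]=15  'gfegbdcbafea'

SA = [26, 9, 5, 23, 4, 22, 1, 12, 10, 19, 3, 21, 2, 13, 11, 20, 25, 8, 17, 6, 0, 24, 16, 14, 18, 7, 15]
[i] adj suffixes → lcp
  [1] 26/9 → 1 ('a')
  [2] 9/5 → 1 ('a')
  [3] 5/23 → 1 ('a')
  [4] 23/4 → 0 ('')
  [5] 4/22 → 2 ('ba')
  [6] 22/1 → 1 ('b')
  [7] 1/12 → 2 ('bc')
  [8] 12/10 → 1 ('b')
  [9] 10/19 → 2 ('bd')
  [10] 19/3 → 0 ('')
  [11] 3/21 → 3 ('cba')
  [12] 21/2 → 1 ('c')
  [13] 2/13 → 1 ('c')
  [14] 13/11 → 0 ('')
  [15] 11/20 → 1 ('d')
  [16] 20/25 → 0 ('')
  [17] 25/8 → 2 ('ea')
  [18] 8/17 → 1 ('e')
  [19] 17/6 → 2 ('eg')
  [20] 6/0 → 0 ('')
  [21] 0/24 → 1 ('f')
  [22] 24/16 → 2 ('fe')
  [23] 16/14 → 1 ('f')
  [24] 14/18 → 0 ('')
  [25] 18/7 → 1 ('g')
  [26] 7/15 → 1 ('g')

n(n+1)/2 = 27·28/2 = 378
Σ LCP = 0 + 1 + 1 + 1 + 0 + 2 + 1 + 2 + 1 + 2 + 0 + 3 + 1 + 1 + 0 + 1 + 0 + 2 + 1 + 2 + 0 + 1 + 2 + 1 + 0 + 1 + 1 = 28
distinct = 378 − 28 = 350

350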